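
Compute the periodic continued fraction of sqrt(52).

[7; (4, 1, 2, 1, 4, 14)]

Write x_i = (sqrt(52) + m_i)/d_i with (m_0, d_0) = (0, 1). a_0 = floor(sqrt(52)) = 7, since 7^2 = 49 <= 52 < 64 = 8^2.
Iterate m_{i+1} = d_i*a_i - m_i, d_{i+1} = (52 - m_{i+1}^2)/d_i, a_{i+1} = floor((a_0 + m_{i+1})/d_{i+1}):
  m_1 = 1*7 - 0 = 7, d_1 = (52 - 7^2)/1 = 3/1 = 3, a_1 = floor((7 + 7)/3) = 4.
  m_2 = 3*4 - 7 = 5, d_2 = (52 - 5^2)/3 = 27/3 = 9, a_2 = floor((7 + 5)/9) = 1.
  m_3 = 9*1 - 5 = 4, d_3 = (52 - 4^2)/9 = 36/9 = 4, a_3 = floor((7 + 4)/4) = 2.
  m_4 = 4*2 - 4 = 4, d_4 = (52 - 4^2)/4 = 36/4 = 9, a_4 = floor((7 + 4)/9) = 1.
  m_5 = 9*1 - 4 = 5, d_5 = (52 - 5^2)/9 = 27/9 = 3, a_5 = floor((7 + 5)/3) = 4.
  m_6 = 3*4 - 5 = 7, d_6 = (52 - 7^2)/3 = 3/3 = 1, a_6 = floor((7 + 7)/1) = 14.
  m_7 = 1*14 - 7 = 7, d_7 = (52 - 7^2)/1 = 3/1 = 3: (m_7, d_7) = (m_1, d_1) = (7, 3), so from here the quotients repeat a_1, ..., a_6; the period length is 6.
Hence the expansion of sqrt(52) is a_0 = 7 followed by the repeating block 4, 1, 2, 1, 4, 14 (period 6).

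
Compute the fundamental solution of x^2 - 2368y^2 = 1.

(x, y) = (10657, 219)

First expand sqrt(2368) as a continued fraction. With x_i = (sqrt(2368) + m_i)/d_i and (m_0, d_0) = (0, 1): a_0 = floor(sqrt(2368)) = 48, since 48^2 = 2304 <= 2368 < 2401 = 49^2.
Iterate m_{i+1} = d_i*a_i - m_i, d_{i+1} = (2368 - m_{i+1}^2)/d_i, a_{i+1} = floor((a_0 + m_{i+1})/d_{i+1}):
  m_1 = 1*48 - 0 = 48, d_1 = (2368 - 48^2)/1 = 64/1 = 64, a_1 = floor((48 + 48)/64) = 1.
  m_2 = 64*1 - 48 = 16, d_2 = (2368 - 16^2)/64 = 2112/64 = 33, a_2 = floor((48 + 16)/33) = 1.
  m_3 = 33*1 - 16 = 17, d_3 = (2368 - 17^2)/33 = 2079/33 = 63, a_3 = floor((48 + 17)/63) = 1.
  m_4 = 63*1 - 17 = 46, d_4 = (2368 - 46^2)/63 = 252/63 = 4, a_4 = floor((48 + 46)/4) = 23.
  m_5 = 4*23 - 46 = 46, d_5 = (2368 - 46^2)/4 = 252/4 = 63, a_5 = floor((48 + 46)/63) = 1.
  m_6 = 63*1 - 46 = 17, d_6 = (2368 - 17^2)/63 = 2079/63 = 33, a_6 = floor((48 + 17)/33) = 1.
  m_7 = 33*1 - 17 = 16, d_7 = (2368 - 16^2)/33 = 2112/33 = 64, a_7 = floor((48 + 16)/64) = 1.
  m_8 = 64*1 - 16 = 48, d_8 = (2368 - 48^2)/64 = 64/64 = 1, a_8 = floor((48 + 48)/1) = 96.
  m_9 = 1*96 - 48 = 48, d_9 = (2368 - 48^2)/1 = 64/1 = 64: (m_9, d_9) = (m_1, d_1) = (48, 64), so from here the quotients repeat a_1, ..., a_8; the period length is 8.
So sqrt(2368) = [48; (1, 1, 1, 23, 1, 1, 1, 96)] with period length k = 8.
k is even, so the fundamental solution of x^2 - 2368y^2 = 1 is (p_{k-1}, q_{k-1}) = (p_7, q_7); compute convergents through index 7.
Convergents (p_i = a_i*p_{i-1} + p_{i-2}, q_i = a_i*q_{i-1} + q_{i-2} with p_{-2}=0, p_{-1}=1, q_{-2}=1, q_{-1}=0):
  i=0: a_0=48, p_0 = 48*1 + 0 = 48, q_0 = 48*0 + 1 = 1.
  i=1: a_1=1, p_1 = 1*48 + 1 = 49, q_1 = 1*1 + 0 = 1.
  i=2: a_2=1, p_2 = 1*49 + 48 = 97, q_2 = 1*1 + 1 = 2.
  i=3: a_3=1, p_3 = 1*97 + 49 = 146, q_3 = 1*2 + 1 = 3.
  i=4: a_4=23, p_4 = 23*146 + 97 = 3455, q_4 = 23*3 + 2 = 71.
  i=5: a_5=1, p_5 = 1*3455 + 146 = 3601, q_5 = 1*71 + 3 = 74.
  i=6: a_6=1, p_6 = 1*3601 + 3455 = 7056, q_6 = 1*74 + 71 = 145.
  i=7: a_7=1, p_7 = 1*7056 + 3601 = 10657, q_7 = 1*145 + 74 = 219.
Check: 10657^2 - 2368*219^2 = 113571649 - 113571648 = 1, so (x, y) = (10657, 219) solves the equation, and by the theorem it is the least positive solution.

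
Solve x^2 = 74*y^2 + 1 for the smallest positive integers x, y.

(x, y) = (3699, 430)

First expand sqrt(74) as a continued fraction. With x_i = (sqrt(74) + m_i)/d_i and (m_0, d_0) = (0, 1): a_0 = floor(sqrt(74)) = 8, since 8^2 = 64 <= 74 < 81 = 9^2.
Iterate m_{i+1} = d_i*a_i - m_i, d_{i+1} = (74 - m_{i+1}^2)/d_i, a_{i+1} = floor((a_0 + m_{i+1})/d_{i+1}):
  m_1 = 1*8 - 0 = 8, d_1 = (74 - 8^2)/1 = 10/1 = 10, a_1 = floor((8 + 8)/10) = 1.
  m_2 = 10*1 - 8 = 2, d_2 = (74 - 2^2)/10 = 70/10 = 7, a_2 = floor((8 + 2)/7) = 1.
  m_3 = 7*1 - 2 = 5, d_3 = (74 - 5^2)/7 = 49/7 = 7, a_3 = floor((8 + 5)/7) = 1.
  m_4 = 7*1 - 5 = 2, d_4 = (74 - 2^2)/7 = 70/7 = 10, a_4 = floor((8 + 2)/10) = 1.
  m_5 = 10*1 - 2 = 8, d_5 = (74 - 8^2)/10 = 10/10 = 1, a_5 = floor((8 + 8)/1) = 16.
  m_6 = 1*16 - 8 = 8, d_6 = (74 - 8^2)/1 = 10/1 = 10: (m_6, d_6) = (m_1, d_1) = (8, 10), so from here the quotients repeat a_1, ..., a_5; the period length is 5.
So sqrt(74) = [8; (1, 1, 1, 1, 16)] with period length k = 5.
k is odd, so (p_{k-1}, q_{k-1}) only solves x^2 - 74y^2 = -1 and the fundamental solution of x^2 - 74y^2 = 1 is (p_{2k-1}, q_{2k-1}) = (p_9, q_9); compute convergents through index 9, running through the period twice.
Convergents (p_i = a_i*p_{i-1} + p_{i-2}, q_i = a_i*q_{i-1} + q_{i-2} with p_{-2}=0, p_{-1}=1, q_{-2}=1, q_{-1}=0):
  i=0: a_0=8, p_0 = 8*1 + 0 = 8, q_0 = 8*0 + 1 = 1.
  i=1: a_1=1, p_1 = 1*8 + 1 = 9, q_1 = 1*1 + 0 = 1.
  i=2: a_2=1, p_2 = 1*9 + 8 = 17, q_2 = 1*1 + 1 = 2.
  i=3: a_3=1, p_3 = 1*17 + 9 = 26, q_3 = 1*2 + 1 = 3.
  i=4: a_4=1, p_4 = 1*26 + 17 = 43, q_4 = 1*3 + 2 = 5.
  i=5: a_5=16, p_5 = 16*43 + 26 = 714, q_5 = 16*5 + 3 = 83.
  i=6: a_6=1, p_6 = 1*714 + 43 = 757, q_6 = 1*83 + 5 = 88.
  i=7: a_7=1, p_7 = 1*757 + 714 = 1471, q_7 = 1*88 + 83 = 171.
  i=8: a_8=1, p_8 = 1*1471 + 757 = 2228, q_8 = 1*171 + 88 = 259.
  i=9: a_9=1, p_9 = 1*2228 + 1471 = 3699, q_9 = 1*259 + 171 = 430.
Indeed p_4^2 - 74*q_4^2 = 1849 - 1850 = -1, not +1.
Check: 3699^2 - 74*430^2 = 13682601 - 13682600 = 1, so (x, y) = (3699, 430) solves the equation, and by the theorem it is the least positive solution.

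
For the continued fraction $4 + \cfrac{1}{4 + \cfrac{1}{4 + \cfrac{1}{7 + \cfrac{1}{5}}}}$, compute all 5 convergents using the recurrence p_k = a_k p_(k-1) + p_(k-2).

Using the convergent recurrence p_i = a_i*p_{i-1} + p_{i-2}, q_i = a_i*q_{i-1} + q_{i-2} with p_{-2}=0, p_{-1}=1, q_{-2}=1, q_{-1}=0:
  i=0: a_0=4, p_0 = 4*1 + 0 = 4, q_0 = 4*0 + 1 = 1.
  i=1: a_1=4, p_1 = 4*4 + 1 = 17, q_1 = 4*1 + 0 = 4.
  i=2: a_2=4, p_2 = 4*17 + 4 = 72, q_2 = 4*4 + 1 = 17.
  i=3: a_3=7, p_3 = 7*72 + 17 = 521, q_3 = 7*17 + 4 = 123.
  i=4: a_4=5, p_4 = 5*521 + 72 = 2677, q_4 = 5*123 + 17 = 632.

4/1, 17/4, 72/17, 521/123, 2677/632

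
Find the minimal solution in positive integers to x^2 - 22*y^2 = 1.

(x, y) = (197, 42)

First expand sqrt(22) as a continued fraction. With x_i = (sqrt(22) + m_i)/d_i and (m_0, d_0) = (0, 1): a_0 = floor(sqrt(22)) = 4, since 4^2 = 16 <= 22 < 25 = 5^2.
Iterate m_{i+1} = d_i*a_i - m_i, d_{i+1} = (22 - m_{i+1}^2)/d_i, a_{i+1} = floor((a_0 + m_{i+1})/d_{i+1}):
  m_1 = 1*4 - 0 = 4, d_1 = (22 - 4^2)/1 = 6/1 = 6, a_1 = floor((4 + 4)/6) = 1.
  m_2 = 6*1 - 4 = 2, d_2 = (22 - 2^2)/6 = 18/6 = 3, a_2 = floor((4 + 2)/3) = 2.
  m_3 = 3*2 - 2 = 4, d_3 = (22 - 4^2)/3 = 6/3 = 2, a_3 = floor((4 + 4)/2) = 4.
  m_4 = 2*4 - 4 = 4, d_4 = (22 - 4^2)/2 = 6/2 = 3, a_4 = floor((4 + 4)/3) = 2.
  m_5 = 3*2 - 4 = 2, d_5 = (22 - 2^2)/3 = 18/3 = 6, a_5 = floor((4 + 2)/6) = 1.
  m_6 = 6*1 - 2 = 4, d_6 = (22 - 4^2)/6 = 6/6 = 1, a_6 = floor((4 + 4)/1) = 8.
  m_7 = 1*8 - 4 = 4, d_7 = (22 - 4^2)/1 = 6/1 = 6: (m_7, d_7) = (m_1, d_1) = (4, 6), so from here the quotients repeat a_1, ..., a_6; the period length is 6.
So sqrt(22) = [4; (1, 2, 4, 2, 1, 8)] with period length k = 6.
k is even, so the fundamental solution of x^2 - 22y^2 = 1 is (p_{k-1}, q_{k-1}) = (p_5, q_5); compute convergents through index 5.
Convergents (p_i = a_i*p_{i-1} + p_{i-2}, q_i = a_i*q_{i-1} + q_{i-2} with p_{-2}=0, p_{-1}=1, q_{-2}=1, q_{-1}=0):
  i=0: a_0=4, p_0 = 4*1 + 0 = 4, q_0 = 4*0 + 1 = 1.
  i=1: a_1=1, p_1 = 1*4 + 1 = 5, q_1 = 1*1 + 0 = 1.
  i=2: a_2=2, p_2 = 2*5 + 4 = 14, q_2 = 2*1 + 1 = 3.
  i=3: a_3=4, p_3 = 4*14 + 5 = 61, q_3 = 4*3 + 1 = 13.
  i=4: a_4=2, p_4 = 2*61 + 14 = 136, q_4 = 2*13 + 3 = 29.
  i=5: a_5=1, p_5 = 1*136 + 61 = 197, q_5 = 1*29 + 13 = 42.
Check: 197^2 - 22*42^2 = 38809 - 38808 = 1, so (x, y) = (197, 42) solves the equation, and by the theorem it is the least positive solution.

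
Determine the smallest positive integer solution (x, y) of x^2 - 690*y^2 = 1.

First expand sqrt(690) as a continued fraction. With x_i = (sqrt(690) + m_i)/d_i and (m_0, d_0) = (0, 1): a_0 = floor(sqrt(690)) = 26, since 26^2 = 676 <= 690 < 729 = 27^2.
Iterate m_{i+1} = d_i*a_i - m_i, d_{i+1} = (690 - m_{i+1}^2)/d_i, a_{i+1} = floor((a_0 + m_{i+1})/d_{i+1}):
  m_1 = 1*26 - 0 = 26, d_1 = (690 - 26^2)/1 = 14/1 = 14, a_1 = floor((26 + 26)/14) = 3.
  m_2 = 14*3 - 26 = 16, d_2 = (690 - 16^2)/14 = 434/14 = 31, a_2 = floor((26 + 16)/31) = 1.
  m_3 = 31*1 - 16 = 15, d_3 = (690 - 15^2)/31 = 465/31 = 15, a_3 = floor((26 + 15)/15) = 2.
  m_4 = 15*2 - 15 = 15, d_4 = (690 - 15^2)/15 = 465/15 = 31, a_4 = floor((26 + 15)/31) = 1.
  m_5 = 31*1 - 15 = 16, d_5 = (690 - 16^2)/31 = 434/31 = 14, a_5 = floor((26 + 16)/14) = 3.
  m_6 = 14*3 - 16 = 26, d_6 = (690 - 26^2)/14 = 14/14 = 1, a_6 = floor((26 + 26)/1) = 52.
  m_7 = 1*52 - 26 = 26, d_7 = (690 - 26^2)/1 = 14/1 = 14: (m_7, d_7) = (m_1, d_1) = (26, 14), so from here the quotients repeat a_1, ..., a_6; the period length is 6.
So sqrt(690) = [26; (3, 1, 2, 1, 3, 52)] with period length k = 6.
k is even, so the fundamental solution of x^2 - 690y^2 = 1 is (p_{k-1}, q_{k-1}) = (p_5, q_5); compute convergents through index 5.
Convergents (p_i = a_i*p_{i-1} + p_{i-2}, q_i = a_i*q_{i-1} + q_{i-2} with p_{-2}=0, p_{-1}=1, q_{-2}=1, q_{-1}=0):
  i=0: a_0=26, p_0 = 26*1 + 0 = 26, q_0 = 26*0 + 1 = 1.
  i=1: a_1=3, p_1 = 3*26 + 1 = 79, q_1 = 3*1 + 0 = 3.
  i=2: a_2=1, p_2 = 1*79 + 26 = 105, q_2 = 1*3 + 1 = 4.
  i=3: a_3=2, p_3 = 2*105 + 79 = 289, q_3 = 2*4 + 3 = 11.
  i=4: a_4=1, p_4 = 1*289 + 105 = 394, q_4 = 1*11 + 4 = 15.
  i=5: a_5=3, p_5 = 3*394 + 289 = 1471, q_5 = 3*15 + 11 = 56.
Check: 1471^2 - 690*56^2 = 2163841 - 2163840 = 1, so (x, y) = (1471, 56) solves the equation, and by the theorem it is the least positive solution.

(x, y) = (1471, 56)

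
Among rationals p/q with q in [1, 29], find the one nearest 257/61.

Expand x = 257/61 as a continued fraction with the Euclidean algorithm:
  257 = 4*61 + 13, so a_0 = 4.
  61 = 4*13 + 9, so a_1 = 4.
  13 = 1*9 + 4, so a_2 = 1.
  9 = 2*4 + 1, so a_3 = 2.
  4 = 4*1 + 0, so a_4 = 4.
so x = [4; 4, 1, 2, 4].
Convergents (p_i = a_i*p_{i-1} + p_{i-2}, q_i = a_i*q_{i-1} + q_{i-2} with p_{-2}=0, p_{-1}=1, q_{-2}=1, q_{-1}=0), until the denominator exceeds 29:
  i=0: a_0=4, p_0 = 4*1 + 0 = 4, q_0 = 4*0 + 1 = 1.
  i=1: a_1=4, p_1 = 4*4 + 1 = 17, q_1 = 4*1 + 0 = 4.
  i=2: a_2=1, p_2 = 1*17 + 4 = 21, q_2 = 1*4 + 1 = 5.
  i=3: a_3=2, p_3 = 2*21 + 17 = 59, q_3 = 2*5 + 4 = 14.
  i=4: a_4=4, p_4 = 4*59 + 21 = 257, q_4 = 4*14 + 5 = 61.
q_4 = 61 > 29, so the last convergent with denominator <= 29 is p_3/q_3 = 59/14.
The closest fraction with denominator <= 29 is either p_3/q_3 or the intermediate fraction (k*p_3 + p_2)/(k*q_3 + q_2) with the largest k >= 1 whose denominator stays <= 29; these approach x as k grows, and every other convergent or intermediate fraction in range is farther away.
Largest k: floor((29 - q_2)/q_3) = floor((29 - 5)/14) = 1.
That gives (1*59 + 21)/(1*14 + 5) = 80/19.
Compare the errors: |x - 59/14| = |257*14 - 59*61|/(61*14) = 1/854, and |x - 80/19| = |257*19 - 80*61|/(61*19) = 3/1159.
Cross-multiplying, 1*1159 = 1159 < 2562 = 3*854, so 1/854 is smaller: the convergent 59/14 is closer to x than 80/19.

59/14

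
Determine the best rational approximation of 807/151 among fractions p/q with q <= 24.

123/23

Expand x = 807/151 as a continued fraction with the Euclidean algorithm:
  807 = 5*151 + 52, so a_0 = 5.
  151 = 2*52 + 47, so a_1 = 2.
  52 = 1*47 + 5, so a_2 = 1.
  47 = 9*5 + 2, so a_3 = 9.
  5 = 2*2 + 1, so a_4 = 2.
  2 = 2*1 + 0, so a_5 = 2.
so x = [5; 2, 1, 9, 2, 2].
Convergents (p_i = a_i*p_{i-1} + p_{i-2}, q_i = a_i*q_{i-1} + q_{i-2} with p_{-2}=0, p_{-1}=1, q_{-2}=1, q_{-1}=0), until the denominator exceeds 24:
  i=0: a_0=5, p_0 = 5*1 + 0 = 5, q_0 = 5*0 + 1 = 1.
  i=1: a_1=2, p_1 = 2*5 + 1 = 11, q_1 = 2*1 + 0 = 2.
  i=2: a_2=1, p_2 = 1*11 + 5 = 16, q_2 = 1*2 + 1 = 3.
  i=3: a_3=9, p_3 = 9*16 + 11 = 155, q_3 = 9*3 + 2 = 29.
q_3 = 29 > 24, so the last convergent with denominator <= 24 is p_2/q_2 = 16/3.
The closest fraction with denominator <= 24 is either p_2/q_2 or the intermediate fraction (k*p_2 + p_1)/(k*q_2 + q_1) with the largest k >= 1 whose denominator stays <= 24; these approach x as k grows, and every other convergent or intermediate fraction in range is farther away.
Largest k: floor((24 - q_1)/q_2) = floor((24 - 2)/3) = 7.
That gives (7*16 + 11)/(7*3 + 2) = 123/23.
Compare the errors: |x - 16/3| = |807*3 - 16*151|/(151*3) = 5/453, and |x - 123/23| = |807*23 - 123*151|/(151*23) = 12/3473.
Cross-multiplying, 12*453 = 5436 < 17365 = 5*3473, so 12/3473 is smaller: the intermediate fraction 123/23 is closer to x than 16/3.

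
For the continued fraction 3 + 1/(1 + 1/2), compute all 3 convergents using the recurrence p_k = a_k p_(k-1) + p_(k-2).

Using the convergent recurrence p_i = a_i*p_{i-1} + p_{i-2}, q_i = a_i*q_{i-1} + q_{i-2} with p_{-2}=0, p_{-1}=1, q_{-2}=1, q_{-1}=0:
  i=0: a_0=3, p_0 = 3*1 + 0 = 3, q_0 = 3*0 + 1 = 1.
  i=1: a_1=1, p_1 = 1*3 + 1 = 4, q_1 = 1*1 + 0 = 1.
  i=2: a_2=2, p_2 = 2*4 + 3 = 11, q_2 = 2*1 + 1 = 3.

3/1, 4/1, 11/3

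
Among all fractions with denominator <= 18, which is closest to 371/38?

Expand x = 371/38 as a continued fraction with the Euclidean algorithm:
  371 = 9*38 + 29, so a_0 = 9.
  38 = 1*29 + 9, so a_1 = 1.
  29 = 3*9 + 2, so a_2 = 3.
  9 = 4*2 + 1, so a_3 = 4.
  2 = 2*1 + 0, so a_4 = 2.
so x = [9; 1, 3, 4, 2].
Convergents (p_i = a_i*p_{i-1} + p_{i-2}, q_i = a_i*q_{i-1} + q_{i-2} with p_{-2}=0, p_{-1}=1, q_{-2}=1, q_{-1}=0), until the denominator exceeds 18:
  i=0: a_0=9, p_0 = 9*1 + 0 = 9, q_0 = 9*0 + 1 = 1.
  i=1: a_1=1, p_1 = 1*9 + 1 = 10, q_1 = 1*1 + 0 = 1.
  i=2: a_2=3, p_2 = 3*10 + 9 = 39, q_2 = 3*1 + 1 = 4.
  i=3: a_3=4, p_3 = 4*39 + 10 = 166, q_3 = 4*4 + 1 = 17.
  i=4: a_4=2, p_4 = 2*166 + 39 = 371, q_4 = 2*17 + 4 = 38.
q_4 = 38 > 18, so the last convergent with denominator <= 18 is p_3/q_3 = 166/17.
The closest fraction with denominator <= 18 is either p_3/q_3 or the intermediate fraction (k*p_3 + p_2)/(k*q_3 + q_2) with the largest k >= 1 whose denominator stays <= 18; these approach x as k grows, and every other convergent or intermediate fraction in range is farther away.
Largest k: floor((18 - q_2)/q_3) = floor((18 - 4)/17) = 0.
Since k = 0, no intermediate fraction beyond p_3/q_3 has denominator <= 18, so the convergent 166/17 is the closest (its error is |371*17 - 166*38|/(38*17) = 1/646).

166/17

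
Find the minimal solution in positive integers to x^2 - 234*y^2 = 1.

(x, y) = (5201, 340)

First expand sqrt(234) as a continued fraction. With x_i = (sqrt(234) + m_i)/d_i and (m_0, d_0) = (0, 1): a_0 = floor(sqrt(234)) = 15, since 15^2 = 225 <= 234 < 256 = 16^2.
Iterate m_{i+1} = d_i*a_i - m_i, d_{i+1} = (234 - m_{i+1}^2)/d_i, a_{i+1} = floor((a_0 + m_{i+1})/d_{i+1}):
  m_1 = 1*15 - 0 = 15, d_1 = (234 - 15^2)/1 = 9/1 = 9, a_1 = floor((15 + 15)/9) = 3.
  m_2 = 9*3 - 15 = 12, d_2 = (234 - 12^2)/9 = 90/9 = 10, a_2 = floor((15 + 12)/10) = 2.
  m_3 = 10*2 - 12 = 8, d_3 = (234 - 8^2)/10 = 170/10 = 17, a_3 = floor((15 + 8)/17) = 1.
  m_4 = 17*1 - 8 = 9, d_4 = (234 - 9^2)/17 = 153/17 = 9, a_4 = floor((15 + 9)/9) = 2.
  m_5 = 9*2 - 9 = 9, d_5 = (234 - 9^2)/9 = 153/9 = 17, a_5 = floor((15 + 9)/17) = 1.
  m_6 = 17*1 - 9 = 8, d_6 = (234 - 8^2)/17 = 170/17 = 10, a_6 = floor((15 + 8)/10) = 2.
  m_7 = 10*2 - 8 = 12, d_7 = (234 - 12^2)/10 = 90/10 = 9, a_7 = floor((15 + 12)/9) = 3.
  m_8 = 9*3 - 12 = 15, d_8 = (234 - 15^2)/9 = 9/9 = 1, a_8 = floor((15 + 15)/1) = 30.
  m_9 = 1*30 - 15 = 15, d_9 = (234 - 15^2)/1 = 9/1 = 9: (m_9, d_9) = (m_1, d_1) = (15, 9), so from here the quotients repeat a_1, ..., a_8; the period length is 8.
So sqrt(234) = [15; (3, 2, 1, 2, 1, 2, 3, 30)] with period length k = 8.
k is even, so the fundamental solution of x^2 - 234y^2 = 1 is (p_{k-1}, q_{k-1}) = (p_7, q_7); compute convergents through index 7.
Convergents (p_i = a_i*p_{i-1} + p_{i-2}, q_i = a_i*q_{i-1} + q_{i-2} with p_{-2}=0, p_{-1}=1, q_{-2}=1, q_{-1}=0):
  i=0: a_0=15, p_0 = 15*1 + 0 = 15, q_0 = 15*0 + 1 = 1.
  i=1: a_1=3, p_1 = 3*15 + 1 = 46, q_1 = 3*1 + 0 = 3.
  i=2: a_2=2, p_2 = 2*46 + 15 = 107, q_2 = 2*3 + 1 = 7.
  i=3: a_3=1, p_3 = 1*107 + 46 = 153, q_3 = 1*7 + 3 = 10.
  i=4: a_4=2, p_4 = 2*153 + 107 = 413, q_4 = 2*10 + 7 = 27.
  i=5: a_5=1, p_5 = 1*413 + 153 = 566, q_5 = 1*27 + 10 = 37.
  i=6: a_6=2, p_6 = 2*566 + 413 = 1545, q_6 = 2*37 + 27 = 101.
  i=7: a_7=3, p_7 = 3*1545 + 566 = 5201, q_7 = 3*101 + 37 = 340.
Check: 5201^2 - 234*340^2 = 27050401 - 27050400 = 1, so (x, y) = (5201, 340) solves the equation, and by the theorem it is the least positive solution.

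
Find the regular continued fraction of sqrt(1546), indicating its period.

[39; (3, 7, 1, 1, 7, 3, 78)]

Write x_i = (sqrt(1546) + m_i)/d_i with (m_0, d_0) = (0, 1). a_0 = floor(sqrt(1546)) = 39, since 39^2 = 1521 <= 1546 < 1600 = 40^2.
Iterate m_{i+1} = d_i*a_i - m_i, d_{i+1} = (1546 - m_{i+1}^2)/d_i, a_{i+1} = floor((a_0 + m_{i+1})/d_{i+1}):
  m_1 = 1*39 - 0 = 39, d_1 = (1546 - 39^2)/1 = 25/1 = 25, a_1 = floor((39 + 39)/25) = 3.
  m_2 = 25*3 - 39 = 36, d_2 = (1546 - 36^2)/25 = 250/25 = 10, a_2 = floor((39 + 36)/10) = 7.
  m_3 = 10*7 - 36 = 34, d_3 = (1546 - 34^2)/10 = 390/10 = 39, a_3 = floor((39 + 34)/39) = 1.
  m_4 = 39*1 - 34 = 5, d_4 = (1546 - 5^2)/39 = 1521/39 = 39, a_4 = floor((39 + 5)/39) = 1.
  m_5 = 39*1 - 5 = 34, d_5 = (1546 - 34^2)/39 = 390/39 = 10, a_5 = floor((39 + 34)/10) = 7.
  m_6 = 10*7 - 34 = 36, d_6 = (1546 - 36^2)/10 = 250/10 = 25, a_6 = floor((39 + 36)/25) = 3.
  m_7 = 25*3 - 36 = 39, d_7 = (1546 - 39^2)/25 = 25/25 = 1, a_7 = floor((39 + 39)/1) = 78.
  m_8 = 1*78 - 39 = 39, d_8 = (1546 - 39^2)/1 = 25/1 = 25: (m_8, d_8) = (m_1, d_1) = (39, 25), so from here the quotients repeat a_1, ..., a_7; the period length is 7.
Hence the expansion of sqrt(1546) is a_0 = 39 followed by the repeating block 3, 7, 1, 1, 7, 3, 78 (period 7).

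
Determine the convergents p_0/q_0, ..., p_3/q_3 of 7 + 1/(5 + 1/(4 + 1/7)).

7/1, 36/5, 151/21, 1093/152

Using the convergent recurrence p_i = a_i*p_{i-1} + p_{i-2}, q_i = a_i*q_{i-1} + q_{i-2} with p_{-2}=0, p_{-1}=1, q_{-2}=1, q_{-1}=0:
  i=0: a_0=7, p_0 = 7*1 + 0 = 7, q_0 = 7*0 + 1 = 1.
  i=1: a_1=5, p_1 = 5*7 + 1 = 36, q_1 = 5*1 + 0 = 5.
  i=2: a_2=4, p_2 = 4*36 + 7 = 151, q_2 = 4*5 + 1 = 21.
  i=3: a_3=7, p_3 = 7*151 + 36 = 1093, q_3 = 7*21 + 5 = 152.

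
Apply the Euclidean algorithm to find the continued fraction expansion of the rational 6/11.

[0; 1, 1, 5]

Run the Euclidean algorithm on 6 and 11; the successive quotients are the partial quotients a_0, a_1, ... (each step inverts the fractional part left over by the previous one):
  6 = 0*11 + 6, so a_0 = 0.
  11 = 1*6 + 5, so a_1 = 1.
  6 = 1*5 + 1, so a_2 = 1.
  5 = 5*1 + 0, so a_3 = 5.
The remainder reaches 0 after 4 divisions, so the expansion has 4 partial quotients, read off in order.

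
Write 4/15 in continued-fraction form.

Run the Euclidean algorithm on 4 and 15; the successive quotients are the partial quotients a_0, a_1, ... (each step inverts the fractional part left over by the previous one):
  4 = 0*15 + 4, so a_0 = 0.
  15 = 3*4 + 3, so a_1 = 3.
  4 = 1*3 + 1, so a_2 = 1.
  3 = 3*1 + 0, so a_3 = 3.
The remainder reaches 0 after 4 divisions, so the expansion has 4 partial quotients, read off in order.

[0; 3, 1, 3]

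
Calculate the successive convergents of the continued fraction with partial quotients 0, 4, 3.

0/1, 1/4, 3/13

Using the convergent recurrence p_i = a_i*p_{i-1} + p_{i-2}, q_i = a_i*q_{i-1} + q_{i-2} with p_{-2}=0, p_{-1}=1, q_{-2}=1, q_{-1}=0:
  i=0: a_0=0, p_0 = 0*1 + 0 = 0, q_0 = 0*0 + 1 = 1.
  i=1: a_1=4, p_1 = 4*0 + 1 = 1, q_1 = 4*1 + 0 = 4.
  i=2: a_2=3, p_2 = 3*1 + 0 = 3, q_2 = 3*4 + 1 = 13.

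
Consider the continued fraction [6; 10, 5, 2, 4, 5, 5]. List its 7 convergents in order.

Using the convergent recurrence p_i = a_i*p_{i-1} + p_{i-2}, q_i = a_i*q_{i-1} + q_{i-2} with p_{-2}=0, p_{-1}=1, q_{-2}=1, q_{-1}=0:
  i=0: a_0=6, p_0 = 6*1 + 0 = 6, q_0 = 6*0 + 1 = 1.
  i=1: a_1=10, p_1 = 10*6 + 1 = 61, q_1 = 10*1 + 0 = 10.
  i=2: a_2=5, p_2 = 5*61 + 6 = 311, q_2 = 5*10 + 1 = 51.
  i=3: a_3=2, p_3 = 2*311 + 61 = 683, q_3 = 2*51 + 10 = 112.
  i=4: a_4=4, p_4 = 4*683 + 311 = 3043, q_4 = 4*112 + 51 = 499.
  i=5: a_5=5, p_5 = 5*3043 + 683 = 15898, q_5 = 5*499 + 112 = 2607.
  i=6: a_6=5, p_6 = 5*15898 + 3043 = 82533, q_6 = 5*2607 + 499 = 13534.

6/1, 61/10, 311/51, 683/112, 3043/499, 15898/2607, 82533/13534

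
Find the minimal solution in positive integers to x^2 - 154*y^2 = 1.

(x, y) = (21295, 1716)

First expand sqrt(154) as a continued fraction. With x_i = (sqrt(154) + m_i)/d_i and (m_0, d_0) = (0, 1): a_0 = floor(sqrt(154)) = 12, since 12^2 = 144 <= 154 < 169 = 13^2.
Iterate m_{i+1} = d_i*a_i - m_i, d_{i+1} = (154 - m_{i+1}^2)/d_i, a_{i+1} = floor((a_0 + m_{i+1})/d_{i+1}):
  m_1 = 1*12 - 0 = 12, d_1 = (154 - 12^2)/1 = 10/1 = 10, a_1 = floor((12 + 12)/10) = 2.
  m_2 = 10*2 - 12 = 8, d_2 = (154 - 8^2)/10 = 90/10 = 9, a_2 = floor((12 + 8)/9) = 2.
  m_3 = 9*2 - 8 = 10, d_3 = (154 - 10^2)/9 = 54/9 = 6, a_3 = floor((12 + 10)/6) = 3.
  m_4 = 6*3 - 10 = 8, d_4 = (154 - 8^2)/6 = 90/6 = 15, a_4 = floor((12 + 8)/15) = 1.
  m_5 = 15*1 - 8 = 7, d_5 = (154 - 7^2)/15 = 105/15 = 7, a_5 = floor((12 + 7)/7) = 2.
  m_6 = 7*2 - 7 = 7, d_6 = (154 - 7^2)/7 = 105/7 = 15, a_6 = floor((12 + 7)/15) = 1.
  m_7 = 15*1 - 7 = 8, d_7 = (154 - 8^2)/15 = 90/15 = 6, a_7 = floor((12 + 8)/6) = 3.
  m_8 = 6*3 - 8 = 10, d_8 = (154 - 10^2)/6 = 54/6 = 9, a_8 = floor((12 + 10)/9) = 2.
  m_9 = 9*2 - 10 = 8, d_9 = (154 - 8^2)/9 = 90/9 = 10, a_9 = floor((12 + 8)/10) = 2.
  m_10 = 10*2 - 8 = 12, d_10 = (154 - 12^2)/10 = 10/10 = 1, a_10 = floor((12 + 12)/1) = 24.
  m_11 = 1*24 - 12 = 12, d_11 = (154 - 12^2)/1 = 10/1 = 10: (m_11, d_11) = (m_1, d_1) = (12, 10), so from here the quotients repeat a_1, ..., a_10; the period length is 10.
So sqrt(154) = [12; (2, 2, 3, 1, 2, 1, 3, 2, 2, 24)] with period length k = 10.
k is even, so the fundamental solution of x^2 - 154y^2 = 1 is (p_{k-1}, q_{k-1}) = (p_9, q_9); compute convergents through index 9.
Convergents (p_i = a_i*p_{i-1} + p_{i-2}, q_i = a_i*q_{i-1} + q_{i-2} with p_{-2}=0, p_{-1}=1, q_{-2}=1, q_{-1}=0):
  i=0: a_0=12, p_0 = 12*1 + 0 = 12, q_0 = 12*0 + 1 = 1.
  i=1: a_1=2, p_1 = 2*12 + 1 = 25, q_1 = 2*1 + 0 = 2.
  i=2: a_2=2, p_2 = 2*25 + 12 = 62, q_2 = 2*2 + 1 = 5.
  i=3: a_3=3, p_3 = 3*62 + 25 = 211, q_3 = 3*5 + 2 = 17.
  i=4: a_4=1, p_4 = 1*211 + 62 = 273, q_4 = 1*17 + 5 = 22.
  i=5: a_5=2, p_5 = 2*273 + 211 = 757, q_5 = 2*22 + 17 = 61.
  i=6: a_6=1, p_6 = 1*757 + 273 = 1030, q_6 = 1*61 + 22 = 83.
  i=7: a_7=3, p_7 = 3*1030 + 757 = 3847, q_7 = 3*83 + 61 = 310.
  i=8: a_8=2, p_8 = 2*3847 + 1030 = 8724, q_8 = 2*310 + 83 = 703.
  i=9: a_9=2, p_9 = 2*8724 + 3847 = 21295, q_9 = 2*703 + 310 = 1716.
Check: 21295^2 - 154*1716^2 = 453477025 - 453477024 = 1, so (x, y) = (21295, 1716) solves the equation, and by the theorem it is the least positive solution.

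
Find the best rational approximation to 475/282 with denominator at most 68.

32/19

Expand x = 475/282 as a continued fraction with the Euclidean algorithm:
  475 = 1*282 + 193, so a_0 = 1.
  282 = 1*193 + 89, so a_1 = 1.
  193 = 2*89 + 15, so a_2 = 2.
  89 = 5*15 + 14, so a_3 = 5.
  15 = 1*14 + 1, so a_4 = 1.
  14 = 14*1 + 0, so a_5 = 14.
so x = [1; 1, 2, 5, 1, 14].
Convergents (p_i = a_i*p_{i-1} + p_{i-2}, q_i = a_i*q_{i-1} + q_{i-2} with p_{-2}=0, p_{-1}=1, q_{-2}=1, q_{-1}=0), until the denominator exceeds 68:
  i=0: a_0=1, p_0 = 1*1 + 0 = 1, q_0 = 1*0 + 1 = 1.
  i=1: a_1=1, p_1 = 1*1 + 1 = 2, q_1 = 1*1 + 0 = 1.
  i=2: a_2=2, p_2 = 2*2 + 1 = 5, q_2 = 2*1 + 1 = 3.
  i=3: a_3=5, p_3 = 5*5 + 2 = 27, q_3 = 5*3 + 1 = 16.
  i=4: a_4=1, p_4 = 1*27 + 5 = 32, q_4 = 1*16 + 3 = 19.
  i=5: a_5=14, p_5 = 14*32 + 27 = 475, q_5 = 14*19 + 16 = 282.
q_5 = 282 > 68, so the last convergent with denominator <= 68 is p_4/q_4 = 32/19.
The closest fraction with denominator <= 68 is either p_4/q_4 or the intermediate fraction (k*p_4 + p_3)/(k*q_4 + q_3) with the largest k >= 1 whose denominator stays <= 68; these approach x as k grows, and every other convergent or intermediate fraction in range is farther away.
Largest k: floor((68 - q_3)/q_4) = floor((68 - 16)/19) = 2.
That gives (2*32 + 27)/(2*19 + 16) = 91/54.
Compare the errors: |x - 32/19| = |475*19 - 32*282|/(282*19) = 1/5358, and |x - 91/54| = |475*54 - 91*282|/(282*54) = 12/15228.
Cross-multiplying, 1*15228 = 15228 < 64296 = 12*5358, so 1/5358 is smaller: the convergent 32/19 is closer to x than 91/54.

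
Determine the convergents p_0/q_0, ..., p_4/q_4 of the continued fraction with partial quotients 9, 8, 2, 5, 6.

Using the convergent recurrence p_i = a_i*p_{i-1} + p_{i-2}, q_i = a_i*q_{i-1} + q_{i-2} with p_{-2}=0, p_{-1}=1, q_{-2}=1, q_{-1}=0:
  i=0: a_0=9, p_0 = 9*1 + 0 = 9, q_0 = 9*0 + 1 = 1.
  i=1: a_1=8, p_1 = 8*9 + 1 = 73, q_1 = 8*1 + 0 = 8.
  i=2: a_2=2, p_2 = 2*73 + 9 = 155, q_2 = 2*8 + 1 = 17.
  i=3: a_3=5, p_3 = 5*155 + 73 = 848, q_3 = 5*17 + 8 = 93.
  i=4: a_4=6, p_4 = 6*848 + 155 = 5243, q_4 = 6*93 + 17 = 575.

9/1, 73/8, 155/17, 848/93, 5243/575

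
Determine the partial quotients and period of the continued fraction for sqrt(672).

[25; (1, 11, 1, 50)]

Write x_i = (sqrt(672) + m_i)/d_i with (m_0, d_0) = (0, 1). a_0 = floor(sqrt(672)) = 25, since 25^2 = 625 <= 672 < 676 = 26^2.
Iterate m_{i+1} = d_i*a_i - m_i, d_{i+1} = (672 - m_{i+1}^2)/d_i, a_{i+1} = floor((a_0 + m_{i+1})/d_{i+1}):
  m_1 = 1*25 - 0 = 25, d_1 = (672 - 25^2)/1 = 47/1 = 47, a_1 = floor((25 + 25)/47) = 1.
  m_2 = 47*1 - 25 = 22, d_2 = (672 - 22^2)/47 = 188/47 = 4, a_2 = floor((25 + 22)/4) = 11.
  m_3 = 4*11 - 22 = 22, d_3 = (672 - 22^2)/4 = 188/4 = 47, a_3 = floor((25 + 22)/47) = 1.
  m_4 = 47*1 - 22 = 25, d_4 = (672 - 25^2)/47 = 47/47 = 1, a_4 = floor((25 + 25)/1) = 50.
  m_5 = 1*50 - 25 = 25, d_5 = (672 - 25^2)/1 = 47/1 = 47: (m_5, d_5) = (m_1, d_1) = (25, 47), so from here the quotients repeat a_1, ..., a_4; the period length is 4.
Hence the expansion of sqrt(672) is a_0 = 25 followed by the repeating block 1, 11, 1, 50 (period 4).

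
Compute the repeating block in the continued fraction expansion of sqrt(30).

[5; (2, 10)]

Write x_i = (sqrt(30) + m_i)/d_i with (m_0, d_0) = (0, 1). a_0 = floor(sqrt(30)) = 5, since 5^2 = 25 <= 30 < 36 = 6^2.
Iterate m_{i+1} = d_i*a_i - m_i, d_{i+1} = (30 - m_{i+1}^2)/d_i, a_{i+1} = floor((a_0 + m_{i+1})/d_{i+1}):
  m_1 = 1*5 - 0 = 5, d_1 = (30 - 5^2)/1 = 5/1 = 5, a_1 = floor((5 + 5)/5) = 2.
  m_2 = 5*2 - 5 = 5, d_2 = (30 - 5^2)/5 = 5/5 = 1, a_2 = floor((5 + 5)/1) = 10.
  m_3 = 1*10 - 5 = 5, d_3 = (30 - 5^2)/1 = 5/1 = 5: (m_3, d_3) = (m_1, d_1) = (5, 5), so from here the quotients repeat a_1, a_2; the period length is 2.
Hence the expansion of sqrt(30) is a_0 = 5 followed by the repeating block 2, 10 (period 2).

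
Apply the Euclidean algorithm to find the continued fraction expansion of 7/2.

Run the Euclidean algorithm on 7 and 2; the successive quotients are the partial quotients a_0, a_1, ... (each step inverts the fractional part left over by the previous one):
  7 = 3*2 + 1, so a_0 = 3.
  2 = 2*1 + 0, so a_1 = 2.
The remainder reaches 0 after 2 divisions, so the expansion has 2 partial quotients, read off in order.

[3; 2]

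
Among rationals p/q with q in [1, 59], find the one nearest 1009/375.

Expand x = 1009/375 as a continued fraction with the Euclidean algorithm:
  1009 = 2*375 + 259, so a_0 = 2.
  375 = 1*259 + 116, so a_1 = 1.
  259 = 2*116 + 27, so a_2 = 2.
  116 = 4*27 + 8, so a_3 = 4.
  27 = 3*8 + 3, so a_4 = 3.
  8 = 2*3 + 2, so a_5 = 2.
  3 = 1*2 + 1, so a_6 = 1.
  2 = 2*1 + 0, so a_7 = 2.
so x = [2; 1, 2, 4, 3, 2, 1, 2].
Convergents (p_i = a_i*p_{i-1} + p_{i-2}, q_i = a_i*q_{i-1} + q_{i-2} with p_{-2}=0, p_{-1}=1, q_{-2}=1, q_{-1}=0), until the denominator exceeds 59:
  i=0: a_0=2, p_0 = 2*1 + 0 = 2, q_0 = 2*0 + 1 = 1.
  i=1: a_1=1, p_1 = 1*2 + 1 = 3, q_1 = 1*1 + 0 = 1.
  i=2: a_2=2, p_2 = 2*3 + 2 = 8, q_2 = 2*1 + 1 = 3.
  i=3: a_3=4, p_3 = 4*8 + 3 = 35, q_3 = 4*3 + 1 = 13.
  i=4: a_4=3, p_4 = 3*35 + 8 = 113, q_4 = 3*13 + 3 = 42.
  i=5: a_5=2, p_5 = 2*113 + 35 = 261, q_5 = 2*42 + 13 = 97.
q_5 = 97 > 59, so the last convergent with denominator <= 59 is p_4/q_4 = 113/42.
The closest fraction with denominator <= 59 is either p_4/q_4 or the intermediate fraction (k*p_4 + p_3)/(k*q_4 + q_3) with the largest k >= 1 whose denominator stays <= 59; these approach x as k grows, and every other convergent or intermediate fraction in range is farther away.
Largest k: floor((59 - q_3)/q_4) = floor((59 - 13)/42) = 1.
That gives (1*113 + 35)/(1*42 + 13) = 148/55.
Compare the errors: |x - 113/42| = |1009*42 - 113*375|/(375*42) = 3/15750, and |x - 148/55| = |1009*55 - 148*375|/(375*55) = 5/20625.
Cross-multiplying, 3*20625 = 61875 < 78750 = 5*15750, so 3/15750 is smaller: the convergent 113/42 is closer to x than 148/55.

113/42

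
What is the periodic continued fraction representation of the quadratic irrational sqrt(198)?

[14; (14, 28)]

Write x_i = (sqrt(198) + m_i)/d_i with (m_0, d_0) = (0, 1). a_0 = floor(sqrt(198)) = 14, since 14^2 = 196 <= 198 < 225 = 15^2.
Iterate m_{i+1} = d_i*a_i - m_i, d_{i+1} = (198 - m_{i+1}^2)/d_i, a_{i+1} = floor((a_0 + m_{i+1})/d_{i+1}):
  m_1 = 1*14 - 0 = 14, d_1 = (198 - 14^2)/1 = 2/1 = 2, a_1 = floor((14 + 14)/2) = 14.
  m_2 = 2*14 - 14 = 14, d_2 = (198 - 14^2)/2 = 2/2 = 1, a_2 = floor((14 + 14)/1) = 28.
  m_3 = 1*28 - 14 = 14, d_3 = (198 - 14^2)/1 = 2/1 = 2: (m_3, d_3) = (m_1, d_1) = (14, 2), so from here the quotients repeat a_1, a_2; the period length is 2.
Hence the expansion of sqrt(198) is a_0 = 14 followed by the repeating block 14, 28 (period 2).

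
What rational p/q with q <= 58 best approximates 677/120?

Expand x = 677/120 as a continued fraction with the Euclidean algorithm:
  677 = 5*120 + 77, so a_0 = 5.
  120 = 1*77 + 43, so a_1 = 1.
  77 = 1*43 + 34, so a_2 = 1.
  43 = 1*34 + 9, so a_3 = 1.
  34 = 3*9 + 7, so a_4 = 3.
  9 = 1*7 + 2, so a_5 = 1.
  7 = 3*2 + 1, so a_6 = 3.
  2 = 2*1 + 0, so a_7 = 2.
so x = [5; 1, 1, 1, 3, 1, 3, 2].
Convergents (p_i = a_i*p_{i-1} + p_{i-2}, q_i = a_i*q_{i-1} + q_{i-2} with p_{-2}=0, p_{-1}=1, q_{-2}=1, q_{-1}=0), until the denominator exceeds 58:
  i=0: a_0=5, p_0 = 5*1 + 0 = 5, q_0 = 5*0 + 1 = 1.
  i=1: a_1=1, p_1 = 1*5 + 1 = 6, q_1 = 1*1 + 0 = 1.
  i=2: a_2=1, p_2 = 1*6 + 5 = 11, q_2 = 1*1 + 1 = 2.
  i=3: a_3=1, p_3 = 1*11 + 6 = 17, q_3 = 1*2 + 1 = 3.
  i=4: a_4=3, p_4 = 3*17 + 11 = 62, q_4 = 3*3 + 2 = 11.
  i=5: a_5=1, p_5 = 1*62 + 17 = 79, q_5 = 1*11 + 3 = 14.
  i=6: a_6=3, p_6 = 3*79 + 62 = 299, q_6 = 3*14 + 11 = 53.
  i=7: a_7=2, p_7 = 2*299 + 79 = 677, q_7 = 2*53 + 14 = 120.
q_7 = 120 > 58, so the last convergent with denominator <= 58 is p_6/q_6 = 299/53.
The closest fraction with denominator <= 58 is either p_6/q_6 or the intermediate fraction (k*p_6 + p_5)/(k*q_6 + q_5) with the largest k >= 1 whose denominator stays <= 58; these approach x as k grows, and every other convergent or intermediate fraction in range is farther away.
Largest k: floor((58 - q_5)/q_6) = floor((58 - 14)/53) = 0.
Since k = 0, no intermediate fraction beyond p_6/q_6 has denominator <= 58, so the convergent 299/53 is the closest (its error is |677*53 - 299*120|/(120*53) = 1/6360).

299/53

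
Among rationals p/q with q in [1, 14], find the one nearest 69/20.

Expand x = 69/20 as a continued fraction with the Euclidean algorithm:
  69 = 3*20 + 9, so a_0 = 3.
  20 = 2*9 + 2, so a_1 = 2.
  9 = 4*2 + 1, so a_2 = 4.
  2 = 2*1 + 0, so a_3 = 2.
so x = [3; 2, 4, 2].
Convergents (p_i = a_i*p_{i-1} + p_{i-2}, q_i = a_i*q_{i-1} + q_{i-2} with p_{-2}=0, p_{-1}=1, q_{-2}=1, q_{-1}=0), until the denominator exceeds 14:
  i=0: a_0=3, p_0 = 3*1 + 0 = 3, q_0 = 3*0 + 1 = 1.
  i=1: a_1=2, p_1 = 2*3 + 1 = 7, q_1 = 2*1 + 0 = 2.
  i=2: a_2=4, p_2 = 4*7 + 3 = 31, q_2 = 4*2 + 1 = 9.
  i=3: a_3=2, p_3 = 2*31 + 7 = 69, q_3 = 2*9 + 2 = 20.
q_3 = 20 > 14, so the last convergent with denominator <= 14 is p_2/q_2 = 31/9.
The closest fraction with denominator <= 14 is either p_2/q_2 or the intermediate fraction (k*p_2 + p_1)/(k*q_2 + q_1) with the largest k >= 1 whose denominator stays <= 14; these approach x as k grows, and every other convergent or intermediate fraction in range is farther away.
Largest k: floor((14 - q_1)/q_2) = floor((14 - 2)/9) = 1.
That gives (1*31 + 7)/(1*9 + 2) = 38/11.
Compare the errors: |x - 31/9| = |69*9 - 31*20|/(20*9) = 1/180, and |x - 38/11| = |69*11 - 38*20|/(20*11) = 1/220.
Cross-multiplying, 1*180 = 180 < 220 = 1*220, so 1/220 is smaller: the intermediate fraction 38/11 is closer to x than 31/9.

38/11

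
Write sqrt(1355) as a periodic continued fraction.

Write x_i = (sqrt(1355) + m_i)/d_i with (m_0, d_0) = (0, 1). a_0 = floor(sqrt(1355)) = 36, since 36^2 = 1296 <= 1355 < 1369 = 37^2.
Iterate m_{i+1} = d_i*a_i - m_i, d_{i+1} = (1355 - m_{i+1}^2)/d_i, a_{i+1} = floor((a_0 + m_{i+1})/d_{i+1}):
  m_1 = 1*36 - 0 = 36, d_1 = (1355 - 36^2)/1 = 59/1 = 59, a_1 = floor((36 + 36)/59) = 1.
  m_2 = 59*1 - 36 = 23, d_2 = (1355 - 23^2)/59 = 826/59 = 14, a_2 = floor((36 + 23)/14) = 4.
  m_3 = 14*4 - 23 = 33, d_3 = (1355 - 33^2)/14 = 266/14 = 19, a_3 = floor((36 + 33)/19) = 3.
  m_4 = 19*3 - 33 = 24, d_4 = (1355 - 24^2)/19 = 779/19 = 41, a_4 = floor((36 + 24)/41) = 1.
  m_5 = 41*1 - 24 = 17, d_5 = (1355 - 17^2)/41 = 1066/41 = 26, a_5 = floor((36 + 17)/26) = 2.
  m_6 = 26*2 - 17 = 35, d_6 = (1355 - 35^2)/26 = 130/26 = 5, a_6 = floor((36 + 35)/5) = 14.
  m_7 = 5*14 - 35 = 35, d_7 = (1355 - 35^2)/5 = 130/5 = 26, a_7 = floor((36 + 35)/26) = 2.
  m_8 = 26*2 - 35 = 17, d_8 = (1355 - 17^2)/26 = 1066/26 = 41, a_8 = floor((36 + 17)/41) = 1.
  m_9 = 41*1 - 17 = 24, d_9 = (1355 - 24^2)/41 = 779/41 = 19, a_9 = floor((36 + 24)/19) = 3.
  m_10 = 19*3 - 24 = 33, d_10 = (1355 - 33^2)/19 = 266/19 = 14, a_10 = floor((36 + 33)/14) = 4.
  m_11 = 14*4 - 33 = 23, d_11 = (1355 - 23^2)/14 = 826/14 = 59, a_11 = floor((36 + 23)/59) = 1.
  m_12 = 59*1 - 23 = 36, d_12 = (1355 - 36^2)/59 = 59/59 = 1, a_12 = floor((36 + 36)/1) = 72.
  m_13 = 1*72 - 36 = 36, d_13 = (1355 - 36^2)/1 = 59/1 = 59: (m_13, d_13) = (m_1, d_1) = (36, 59), so from here the quotients repeat a_1, ..., a_12; the period length is 12.
Hence the expansion of sqrt(1355) is a_0 = 36 followed by the repeating block 1, 4, 3, 1, 2, 14, 2, 1, 3, 4, 1, 72 (period 12).

[36; (1, 4, 3, 1, 2, 14, 2, 1, 3, 4, 1, 72)]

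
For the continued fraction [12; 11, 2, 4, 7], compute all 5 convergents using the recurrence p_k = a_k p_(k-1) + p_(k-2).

12/1, 133/11, 278/23, 1245/103, 8993/744

Using the convergent recurrence p_i = a_i*p_{i-1} + p_{i-2}, q_i = a_i*q_{i-1} + q_{i-2} with p_{-2}=0, p_{-1}=1, q_{-2}=1, q_{-1}=0:
  i=0: a_0=12, p_0 = 12*1 + 0 = 12, q_0 = 12*0 + 1 = 1.
  i=1: a_1=11, p_1 = 11*12 + 1 = 133, q_1 = 11*1 + 0 = 11.
  i=2: a_2=2, p_2 = 2*133 + 12 = 278, q_2 = 2*11 + 1 = 23.
  i=3: a_3=4, p_3 = 4*278 + 133 = 1245, q_3 = 4*23 + 11 = 103.
  i=4: a_4=7, p_4 = 7*1245 + 278 = 8993, q_4 = 7*103 + 23 = 744.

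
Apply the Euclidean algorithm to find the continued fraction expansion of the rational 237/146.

[1; 1, 1, 1, 1, 1, 8, 2]

Run the Euclidean algorithm on 237 and 146; the successive quotients are the partial quotients a_0, a_1, ... (each step inverts the fractional part left over by the previous one):
  237 = 1*146 + 91, so a_0 = 1.
  146 = 1*91 + 55, so a_1 = 1.
  91 = 1*55 + 36, so a_2 = 1.
  55 = 1*36 + 19, so a_3 = 1.
  36 = 1*19 + 17, so a_4 = 1.
  19 = 1*17 + 2, so a_5 = 1.
  17 = 8*2 + 1, so a_6 = 8.
  2 = 2*1 + 0, so a_7 = 2.
The remainder reaches 0 after 8 divisions, so the expansion has 8 partial quotients, read off in order.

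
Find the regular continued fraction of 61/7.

[8; 1, 2, 2]

Run the Euclidean algorithm on 61 and 7; the successive quotients are the partial quotients a_0, a_1, ... (each step inverts the fractional part left over by the previous one):
  61 = 8*7 + 5, so a_0 = 8.
  7 = 1*5 + 2, so a_1 = 1.
  5 = 2*2 + 1, so a_2 = 2.
  2 = 2*1 + 0, so a_3 = 2.
The remainder reaches 0 after 4 divisions, so the expansion has 4 partial quotients, read off in order.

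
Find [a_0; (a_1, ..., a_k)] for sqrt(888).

Write x_i = (sqrt(888) + m_i)/d_i with (m_0, d_0) = (0, 1). a_0 = floor(sqrt(888)) = 29, since 29^2 = 841 <= 888 < 900 = 30^2.
Iterate m_{i+1} = d_i*a_i - m_i, d_{i+1} = (888 - m_{i+1}^2)/d_i, a_{i+1} = floor((a_0 + m_{i+1})/d_{i+1}):
  m_1 = 1*29 - 0 = 29, d_1 = (888 - 29^2)/1 = 47/1 = 47, a_1 = floor((29 + 29)/47) = 1.
  m_2 = 47*1 - 29 = 18, d_2 = (888 - 18^2)/47 = 564/47 = 12, a_2 = floor((29 + 18)/12) = 3.
  m_3 = 12*3 - 18 = 18, d_3 = (888 - 18^2)/12 = 564/12 = 47, a_3 = floor((29 + 18)/47) = 1.
  m_4 = 47*1 - 18 = 29, d_4 = (888 - 29^2)/47 = 47/47 = 1, a_4 = floor((29 + 29)/1) = 58.
  m_5 = 1*58 - 29 = 29, d_5 = (888 - 29^2)/1 = 47/1 = 47: (m_5, d_5) = (m_1, d_1) = (29, 47), so from here the quotients repeat a_1, ..., a_4; the period length is 4.
Hence the expansion of sqrt(888) is a_0 = 29 followed by the repeating block 1, 3, 1, 58 (period 4).

[29; (1, 3, 1, 58)]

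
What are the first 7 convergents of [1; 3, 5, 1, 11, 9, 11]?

1/1, 4/3, 21/16, 25/19, 296/225, 2689/2044, 29875/22709

Using the convergent recurrence p_i = a_i*p_{i-1} + p_{i-2}, q_i = a_i*q_{i-1} + q_{i-2} with p_{-2}=0, p_{-1}=1, q_{-2}=1, q_{-1}=0:
  i=0: a_0=1, p_0 = 1*1 + 0 = 1, q_0 = 1*0 + 1 = 1.
  i=1: a_1=3, p_1 = 3*1 + 1 = 4, q_1 = 3*1 + 0 = 3.
  i=2: a_2=5, p_2 = 5*4 + 1 = 21, q_2 = 5*3 + 1 = 16.
  i=3: a_3=1, p_3 = 1*21 + 4 = 25, q_3 = 1*16 + 3 = 19.
  i=4: a_4=11, p_4 = 11*25 + 21 = 296, q_4 = 11*19 + 16 = 225.
  i=5: a_5=9, p_5 = 9*296 + 25 = 2689, q_5 = 9*225 + 19 = 2044.
  i=6: a_6=11, p_6 = 11*2689 + 296 = 29875, q_6 = 11*2044 + 225 = 22709.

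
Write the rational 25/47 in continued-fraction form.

Run the Euclidean algorithm on 25 and 47; the successive quotients are the partial quotients a_0, a_1, ... (each step inverts the fractional part left over by the previous one):
  25 = 0*47 + 25, so a_0 = 0.
  47 = 1*25 + 22, so a_1 = 1.
  25 = 1*22 + 3, so a_2 = 1.
  22 = 7*3 + 1, so a_3 = 7.
  3 = 3*1 + 0, so a_4 = 3.
The remainder reaches 0 after 5 divisions, so the expansion has 5 partial quotients, read off in order.

[0; 1, 1, 7, 3]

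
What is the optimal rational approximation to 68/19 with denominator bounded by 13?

43/12

Expand x = 68/19 as a continued fraction with the Euclidean algorithm:
  68 = 3*19 + 11, so a_0 = 3.
  19 = 1*11 + 8, so a_1 = 1.
  11 = 1*8 + 3, so a_2 = 1.
  8 = 2*3 + 2, so a_3 = 2.
  3 = 1*2 + 1, so a_4 = 1.
  2 = 2*1 + 0, so a_5 = 2.
so x = [3; 1, 1, 2, 1, 2].
Convergents (p_i = a_i*p_{i-1} + p_{i-2}, q_i = a_i*q_{i-1} + q_{i-2} with p_{-2}=0, p_{-1}=1, q_{-2}=1, q_{-1}=0), until the denominator exceeds 13:
  i=0: a_0=3, p_0 = 3*1 + 0 = 3, q_0 = 3*0 + 1 = 1.
  i=1: a_1=1, p_1 = 1*3 + 1 = 4, q_1 = 1*1 + 0 = 1.
  i=2: a_2=1, p_2 = 1*4 + 3 = 7, q_2 = 1*1 + 1 = 2.
  i=3: a_3=2, p_3 = 2*7 + 4 = 18, q_3 = 2*2 + 1 = 5.
  i=4: a_4=1, p_4 = 1*18 + 7 = 25, q_4 = 1*5 + 2 = 7.
  i=5: a_5=2, p_5 = 2*25 + 18 = 68, q_5 = 2*7 + 5 = 19.
q_5 = 19 > 13, so the last convergent with denominator <= 13 is p_4/q_4 = 25/7.
The closest fraction with denominator <= 13 is either p_4/q_4 or the intermediate fraction (k*p_4 + p_3)/(k*q_4 + q_3) with the largest k >= 1 whose denominator stays <= 13; these approach x as k grows, and every other convergent or intermediate fraction in range is farther away.
Largest k: floor((13 - q_3)/q_4) = floor((13 - 5)/7) = 1.
That gives (1*25 + 18)/(1*7 + 5) = 43/12.
Compare the errors: |x - 25/7| = |68*7 - 25*19|/(19*7) = 1/133, and |x - 43/12| = |68*12 - 43*19|/(19*12) = 1/228.
Cross-multiplying, 1*133 = 133 < 228 = 1*228, so 1/228 is smaller: the intermediate fraction 43/12 is closer to x than 25/7.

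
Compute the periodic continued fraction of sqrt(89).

Write x_i = (sqrt(89) + m_i)/d_i with (m_0, d_0) = (0, 1). a_0 = floor(sqrt(89)) = 9, since 9^2 = 81 <= 89 < 100 = 10^2.
Iterate m_{i+1} = d_i*a_i - m_i, d_{i+1} = (89 - m_{i+1}^2)/d_i, a_{i+1} = floor((a_0 + m_{i+1})/d_{i+1}):
  m_1 = 1*9 - 0 = 9, d_1 = (89 - 9^2)/1 = 8/1 = 8, a_1 = floor((9 + 9)/8) = 2.
  m_2 = 8*2 - 9 = 7, d_2 = (89 - 7^2)/8 = 40/8 = 5, a_2 = floor((9 + 7)/5) = 3.
  m_3 = 5*3 - 7 = 8, d_3 = (89 - 8^2)/5 = 25/5 = 5, a_3 = floor((9 + 8)/5) = 3.
  m_4 = 5*3 - 8 = 7, d_4 = (89 - 7^2)/5 = 40/5 = 8, a_4 = floor((9 + 7)/8) = 2.
  m_5 = 8*2 - 7 = 9, d_5 = (89 - 9^2)/8 = 8/8 = 1, a_5 = floor((9 + 9)/1) = 18.
  m_6 = 1*18 - 9 = 9, d_6 = (89 - 9^2)/1 = 8/1 = 8: (m_6, d_6) = (m_1, d_1) = (9, 8), so from here the quotients repeat a_1, ..., a_5; the period length is 5.
Hence the expansion of sqrt(89) is a_0 = 9 followed by the repeating block 2, 3, 3, 2, 18 (period 5).

[9; (2, 3, 3, 2, 18)]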